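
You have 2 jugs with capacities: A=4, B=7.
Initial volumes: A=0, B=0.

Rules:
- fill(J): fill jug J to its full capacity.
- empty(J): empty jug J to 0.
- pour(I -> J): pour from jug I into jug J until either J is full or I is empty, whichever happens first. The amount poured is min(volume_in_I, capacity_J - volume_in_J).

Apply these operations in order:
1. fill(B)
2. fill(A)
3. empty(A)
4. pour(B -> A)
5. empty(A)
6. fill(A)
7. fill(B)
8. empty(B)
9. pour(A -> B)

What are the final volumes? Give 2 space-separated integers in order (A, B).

Step 1: fill(B) -> (A=0 B=7)
Step 2: fill(A) -> (A=4 B=7)
Step 3: empty(A) -> (A=0 B=7)
Step 4: pour(B -> A) -> (A=4 B=3)
Step 5: empty(A) -> (A=0 B=3)
Step 6: fill(A) -> (A=4 B=3)
Step 7: fill(B) -> (A=4 B=7)
Step 8: empty(B) -> (A=4 B=0)
Step 9: pour(A -> B) -> (A=0 B=4)

Answer: 0 4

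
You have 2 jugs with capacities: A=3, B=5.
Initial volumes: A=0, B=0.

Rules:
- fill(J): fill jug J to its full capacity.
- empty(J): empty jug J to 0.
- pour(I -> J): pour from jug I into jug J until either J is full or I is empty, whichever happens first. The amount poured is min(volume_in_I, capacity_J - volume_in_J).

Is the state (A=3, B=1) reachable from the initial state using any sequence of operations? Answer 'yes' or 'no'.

BFS from (A=0, B=0):
  1. fill(A) -> (A=3 B=0)
  2. pour(A -> B) -> (A=0 B=3)
  3. fill(A) -> (A=3 B=3)
  4. pour(A -> B) -> (A=1 B=5)
  5. empty(B) -> (A=1 B=0)
  6. pour(A -> B) -> (A=0 B=1)
  7. fill(A) -> (A=3 B=1)
Target reached → yes.

Answer: yes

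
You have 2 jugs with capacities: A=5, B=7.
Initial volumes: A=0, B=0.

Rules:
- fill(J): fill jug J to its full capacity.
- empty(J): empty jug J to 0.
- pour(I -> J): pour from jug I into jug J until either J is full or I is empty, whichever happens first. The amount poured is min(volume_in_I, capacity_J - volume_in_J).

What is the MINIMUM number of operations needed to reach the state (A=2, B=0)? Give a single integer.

BFS from (A=0, B=0). One shortest path:
  1. fill(B) -> (A=0 B=7)
  2. pour(B -> A) -> (A=5 B=2)
  3. empty(A) -> (A=0 B=2)
  4. pour(B -> A) -> (A=2 B=0)
Reached target in 4 moves.

Answer: 4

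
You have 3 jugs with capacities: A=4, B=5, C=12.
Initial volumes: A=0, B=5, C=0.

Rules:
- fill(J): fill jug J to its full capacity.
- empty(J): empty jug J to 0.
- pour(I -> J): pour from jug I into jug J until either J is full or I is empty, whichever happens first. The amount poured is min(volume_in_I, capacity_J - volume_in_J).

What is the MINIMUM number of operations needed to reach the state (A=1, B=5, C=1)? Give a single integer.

BFS from (A=0, B=5, C=0). One shortest path:
  1. pour(B -> A) -> (A=4 B=1 C=0)
  2. empty(A) -> (A=0 B=1 C=0)
  3. pour(B -> C) -> (A=0 B=0 C=1)
  4. fill(B) -> (A=0 B=5 C=1)
  5. pour(B -> A) -> (A=4 B=1 C=1)
  6. empty(A) -> (A=0 B=1 C=1)
  7. pour(B -> A) -> (A=1 B=0 C=1)
  8. fill(B) -> (A=1 B=5 C=1)
Reached target in 8 moves.

Answer: 8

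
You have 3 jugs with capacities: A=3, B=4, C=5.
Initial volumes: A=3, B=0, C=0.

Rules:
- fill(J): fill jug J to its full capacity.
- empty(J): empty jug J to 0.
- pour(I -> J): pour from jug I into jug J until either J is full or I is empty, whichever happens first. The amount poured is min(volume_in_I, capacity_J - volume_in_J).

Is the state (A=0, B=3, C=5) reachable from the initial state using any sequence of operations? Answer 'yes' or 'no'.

Answer: yes

Derivation:
BFS from (A=3, B=0, C=0):
  1. fill(C) -> (A=3 B=0 C=5)
  2. pour(A -> B) -> (A=0 B=3 C=5)
Target reached → yes.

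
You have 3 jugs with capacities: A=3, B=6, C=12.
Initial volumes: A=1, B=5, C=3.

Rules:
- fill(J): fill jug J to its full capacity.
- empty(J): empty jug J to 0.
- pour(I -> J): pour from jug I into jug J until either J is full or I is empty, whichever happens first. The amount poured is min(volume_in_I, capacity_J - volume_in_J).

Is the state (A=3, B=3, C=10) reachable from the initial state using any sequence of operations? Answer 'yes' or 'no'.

BFS from (A=1, B=5, C=3):
  1. empty(B) -> (A=1 B=0 C=3)
  2. pour(C -> B) -> (A=1 B=3 C=0)
  3. fill(C) -> (A=1 B=3 C=12)
  4. pour(C -> A) -> (A=3 B=3 C=10)
Target reached → yes.

Answer: yes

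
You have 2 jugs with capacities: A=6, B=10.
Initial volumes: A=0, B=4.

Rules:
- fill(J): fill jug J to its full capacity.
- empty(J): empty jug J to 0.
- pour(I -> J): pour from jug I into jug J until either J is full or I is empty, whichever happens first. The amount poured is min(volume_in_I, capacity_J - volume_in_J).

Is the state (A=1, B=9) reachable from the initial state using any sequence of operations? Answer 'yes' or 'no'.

BFS explored all 16 reachable states.
Reachable set includes: (0,0), (0,2), (0,4), (0,6), (0,8), (0,10), (2,0), (2,10), (4,0), (4,10), (6,0), (6,2) ...
Target (A=1, B=9) not in reachable set → no.

Answer: no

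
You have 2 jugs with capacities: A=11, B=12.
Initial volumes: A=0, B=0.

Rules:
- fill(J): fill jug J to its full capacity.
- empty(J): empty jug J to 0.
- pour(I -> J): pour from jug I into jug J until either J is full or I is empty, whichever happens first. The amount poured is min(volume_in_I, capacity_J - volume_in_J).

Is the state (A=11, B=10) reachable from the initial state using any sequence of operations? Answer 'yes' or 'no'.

Answer: yes

Derivation:
BFS from (A=0, B=0):
  1. fill(A) -> (A=11 B=0)
  2. pour(A -> B) -> (A=0 B=11)
  3. fill(A) -> (A=11 B=11)
  4. pour(A -> B) -> (A=10 B=12)
  5. empty(B) -> (A=10 B=0)
  6. pour(A -> B) -> (A=0 B=10)
  7. fill(A) -> (A=11 B=10)
Target reached → yes.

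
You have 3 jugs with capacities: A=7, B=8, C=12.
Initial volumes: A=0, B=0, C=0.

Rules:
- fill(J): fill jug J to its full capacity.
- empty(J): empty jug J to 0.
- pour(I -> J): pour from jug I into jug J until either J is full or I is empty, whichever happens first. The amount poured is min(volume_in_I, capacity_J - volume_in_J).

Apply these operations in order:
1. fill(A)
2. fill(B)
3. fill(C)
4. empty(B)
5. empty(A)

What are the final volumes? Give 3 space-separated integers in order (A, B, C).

Step 1: fill(A) -> (A=7 B=0 C=0)
Step 2: fill(B) -> (A=7 B=8 C=0)
Step 3: fill(C) -> (A=7 B=8 C=12)
Step 4: empty(B) -> (A=7 B=0 C=12)
Step 5: empty(A) -> (A=0 B=0 C=12)

Answer: 0 0 12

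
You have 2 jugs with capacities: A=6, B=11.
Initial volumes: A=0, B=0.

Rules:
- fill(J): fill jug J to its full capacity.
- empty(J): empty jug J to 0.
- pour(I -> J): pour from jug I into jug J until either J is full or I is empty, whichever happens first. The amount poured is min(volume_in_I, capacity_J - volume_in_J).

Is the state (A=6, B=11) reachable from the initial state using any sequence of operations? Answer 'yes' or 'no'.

Answer: yes

Derivation:
BFS from (A=0, B=0):
  1. fill(A) -> (A=6 B=0)
  2. fill(B) -> (A=6 B=11)
Target reached → yes.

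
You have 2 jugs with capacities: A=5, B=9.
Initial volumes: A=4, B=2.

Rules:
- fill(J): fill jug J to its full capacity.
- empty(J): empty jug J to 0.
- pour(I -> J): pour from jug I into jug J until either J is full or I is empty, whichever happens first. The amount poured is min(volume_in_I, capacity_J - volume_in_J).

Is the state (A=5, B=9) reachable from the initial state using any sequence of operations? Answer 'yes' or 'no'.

Answer: yes

Derivation:
BFS from (A=4, B=2):
  1. fill(A) -> (A=5 B=2)
  2. fill(B) -> (A=5 B=9)
Target reached → yes.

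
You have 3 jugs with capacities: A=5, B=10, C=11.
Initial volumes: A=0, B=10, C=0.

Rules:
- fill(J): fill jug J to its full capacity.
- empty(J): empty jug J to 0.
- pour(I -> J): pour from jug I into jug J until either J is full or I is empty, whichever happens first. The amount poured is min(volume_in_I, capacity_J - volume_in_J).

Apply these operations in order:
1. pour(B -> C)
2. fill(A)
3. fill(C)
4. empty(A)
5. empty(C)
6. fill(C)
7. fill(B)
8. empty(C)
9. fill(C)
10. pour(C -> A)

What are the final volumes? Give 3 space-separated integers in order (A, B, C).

Answer: 5 10 6

Derivation:
Step 1: pour(B -> C) -> (A=0 B=0 C=10)
Step 2: fill(A) -> (A=5 B=0 C=10)
Step 3: fill(C) -> (A=5 B=0 C=11)
Step 4: empty(A) -> (A=0 B=0 C=11)
Step 5: empty(C) -> (A=0 B=0 C=0)
Step 6: fill(C) -> (A=0 B=0 C=11)
Step 7: fill(B) -> (A=0 B=10 C=11)
Step 8: empty(C) -> (A=0 B=10 C=0)
Step 9: fill(C) -> (A=0 B=10 C=11)
Step 10: pour(C -> A) -> (A=5 B=10 C=6)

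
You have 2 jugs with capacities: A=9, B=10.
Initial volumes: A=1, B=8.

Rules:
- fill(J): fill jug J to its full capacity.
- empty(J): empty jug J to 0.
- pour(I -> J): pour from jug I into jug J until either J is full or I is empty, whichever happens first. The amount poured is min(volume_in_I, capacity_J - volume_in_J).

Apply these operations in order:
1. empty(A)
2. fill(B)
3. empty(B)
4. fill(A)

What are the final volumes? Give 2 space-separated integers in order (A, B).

Answer: 9 0

Derivation:
Step 1: empty(A) -> (A=0 B=8)
Step 2: fill(B) -> (A=0 B=10)
Step 3: empty(B) -> (A=0 B=0)
Step 4: fill(A) -> (A=9 B=0)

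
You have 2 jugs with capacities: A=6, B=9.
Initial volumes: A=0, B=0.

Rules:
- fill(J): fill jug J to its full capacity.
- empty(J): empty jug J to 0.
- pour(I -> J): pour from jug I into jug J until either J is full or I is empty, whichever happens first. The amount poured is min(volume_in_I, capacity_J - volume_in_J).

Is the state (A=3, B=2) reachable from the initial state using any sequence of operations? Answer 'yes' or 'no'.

BFS explored all 10 reachable states.
Reachable set includes: (0,0), (0,3), (0,6), (0,9), (3,0), (3,9), (6,0), (6,3), (6,6), (6,9)
Target (A=3, B=2) not in reachable set → no.

Answer: no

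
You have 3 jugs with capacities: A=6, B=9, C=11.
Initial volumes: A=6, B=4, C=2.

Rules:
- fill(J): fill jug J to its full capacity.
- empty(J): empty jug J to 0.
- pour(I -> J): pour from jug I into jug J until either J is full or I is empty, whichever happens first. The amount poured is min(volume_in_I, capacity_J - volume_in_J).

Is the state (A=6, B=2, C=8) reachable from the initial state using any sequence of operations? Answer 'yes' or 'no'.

BFS from (A=6, B=4, C=2):
  1. empty(C) -> (A=6 B=4 C=0)
  2. pour(B -> C) -> (A=6 B=0 C=4)
  3. pour(A -> B) -> (A=0 B=6 C=4)
  4. fill(A) -> (A=6 B=6 C=4)
  5. pour(A -> B) -> (A=3 B=9 C=4)
  6. pour(B -> C) -> (A=3 B=2 C=11)
  7. pour(C -> A) -> (A=6 B=2 C=8)
Target reached → yes.

Answer: yes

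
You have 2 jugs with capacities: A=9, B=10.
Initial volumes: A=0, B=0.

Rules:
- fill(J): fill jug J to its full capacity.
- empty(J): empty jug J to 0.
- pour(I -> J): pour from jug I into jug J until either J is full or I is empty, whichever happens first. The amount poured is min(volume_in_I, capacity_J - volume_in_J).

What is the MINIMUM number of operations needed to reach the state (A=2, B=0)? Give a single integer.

Answer: 8

Derivation:
BFS from (A=0, B=0). One shortest path:
  1. fill(B) -> (A=0 B=10)
  2. pour(B -> A) -> (A=9 B=1)
  3. empty(A) -> (A=0 B=1)
  4. pour(B -> A) -> (A=1 B=0)
  5. fill(B) -> (A=1 B=10)
  6. pour(B -> A) -> (A=9 B=2)
  7. empty(A) -> (A=0 B=2)
  8. pour(B -> A) -> (A=2 B=0)
Reached target in 8 moves.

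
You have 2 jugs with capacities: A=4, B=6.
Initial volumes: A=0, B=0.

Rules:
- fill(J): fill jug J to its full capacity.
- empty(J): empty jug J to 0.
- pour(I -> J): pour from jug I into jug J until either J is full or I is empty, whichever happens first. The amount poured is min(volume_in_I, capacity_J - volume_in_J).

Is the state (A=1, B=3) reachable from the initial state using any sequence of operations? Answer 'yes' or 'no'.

Answer: no

Derivation:
BFS explored all 10 reachable states.
Reachable set includes: (0,0), (0,2), (0,4), (0,6), (2,0), (2,6), (4,0), (4,2), (4,4), (4,6)
Target (A=1, B=3) not in reachable set → no.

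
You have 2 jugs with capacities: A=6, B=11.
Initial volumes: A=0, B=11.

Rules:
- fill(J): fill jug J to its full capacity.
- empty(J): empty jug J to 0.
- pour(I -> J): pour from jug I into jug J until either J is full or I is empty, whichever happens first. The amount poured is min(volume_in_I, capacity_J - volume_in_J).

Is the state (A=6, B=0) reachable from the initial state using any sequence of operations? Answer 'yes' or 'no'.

Answer: yes

Derivation:
BFS from (A=0, B=11):
  1. fill(A) -> (A=6 B=11)
  2. empty(B) -> (A=6 B=0)
Target reached → yes.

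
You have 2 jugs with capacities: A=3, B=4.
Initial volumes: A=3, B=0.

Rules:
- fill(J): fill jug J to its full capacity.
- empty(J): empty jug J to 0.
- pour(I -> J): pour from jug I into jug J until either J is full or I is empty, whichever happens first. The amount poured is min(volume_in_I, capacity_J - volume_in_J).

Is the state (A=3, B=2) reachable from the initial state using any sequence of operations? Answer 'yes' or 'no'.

Answer: yes

Derivation:
BFS from (A=3, B=0):
  1. pour(A -> B) -> (A=0 B=3)
  2. fill(A) -> (A=3 B=3)
  3. pour(A -> B) -> (A=2 B=4)
  4. empty(B) -> (A=2 B=0)
  5. pour(A -> B) -> (A=0 B=2)
  6. fill(A) -> (A=3 B=2)
Target reached → yes.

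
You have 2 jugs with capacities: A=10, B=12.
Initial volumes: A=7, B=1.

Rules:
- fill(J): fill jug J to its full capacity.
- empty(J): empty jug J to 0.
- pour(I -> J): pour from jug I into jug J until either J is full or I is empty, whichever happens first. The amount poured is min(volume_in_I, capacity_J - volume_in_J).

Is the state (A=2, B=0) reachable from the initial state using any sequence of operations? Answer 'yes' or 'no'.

Answer: yes

Derivation:
BFS from (A=7, B=1):
  1. empty(A) -> (A=0 B=1)
  2. fill(B) -> (A=0 B=12)
  3. pour(B -> A) -> (A=10 B=2)
  4. empty(A) -> (A=0 B=2)
  5. pour(B -> A) -> (A=2 B=0)
Target reached → yes.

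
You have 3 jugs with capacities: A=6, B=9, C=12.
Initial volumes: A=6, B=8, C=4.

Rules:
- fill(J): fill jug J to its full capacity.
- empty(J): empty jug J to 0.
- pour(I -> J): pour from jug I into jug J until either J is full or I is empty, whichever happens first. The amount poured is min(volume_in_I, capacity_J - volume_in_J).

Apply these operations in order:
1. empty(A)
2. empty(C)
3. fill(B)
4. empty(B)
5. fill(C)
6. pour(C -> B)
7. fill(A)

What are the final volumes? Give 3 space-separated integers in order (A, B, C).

Step 1: empty(A) -> (A=0 B=8 C=4)
Step 2: empty(C) -> (A=0 B=8 C=0)
Step 3: fill(B) -> (A=0 B=9 C=0)
Step 4: empty(B) -> (A=0 B=0 C=0)
Step 5: fill(C) -> (A=0 B=0 C=12)
Step 6: pour(C -> B) -> (A=0 B=9 C=3)
Step 7: fill(A) -> (A=6 B=9 C=3)

Answer: 6 9 3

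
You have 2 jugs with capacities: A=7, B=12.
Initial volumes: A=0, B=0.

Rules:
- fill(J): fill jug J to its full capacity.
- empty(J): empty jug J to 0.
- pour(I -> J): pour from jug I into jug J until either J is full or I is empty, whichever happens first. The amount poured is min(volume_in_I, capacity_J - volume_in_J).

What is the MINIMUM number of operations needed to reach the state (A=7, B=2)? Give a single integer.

Answer: 7

Derivation:
BFS from (A=0, B=0). One shortest path:
  1. fill(A) -> (A=7 B=0)
  2. pour(A -> B) -> (A=0 B=7)
  3. fill(A) -> (A=7 B=7)
  4. pour(A -> B) -> (A=2 B=12)
  5. empty(B) -> (A=2 B=0)
  6. pour(A -> B) -> (A=0 B=2)
  7. fill(A) -> (A=7 B=2)
Reached target in 7 moves.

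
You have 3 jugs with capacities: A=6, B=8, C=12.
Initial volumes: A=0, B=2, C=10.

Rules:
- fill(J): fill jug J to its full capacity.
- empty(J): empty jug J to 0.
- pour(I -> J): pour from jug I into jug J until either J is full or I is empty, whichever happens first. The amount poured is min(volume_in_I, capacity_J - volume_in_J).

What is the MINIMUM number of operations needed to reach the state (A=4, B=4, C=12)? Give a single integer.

BFS from (A=0, B=2, C=10). One shortest path:
  1. pour(B -> A) -> (A=2 B=0 C=10)
  2. fill(B) -> (A=2 B=8 C=10)
  3. pour(B -> A) -> (A=6 B=4 C=10)
  4. pour(A -> C) -> (A=4 B=4 C=12)
Reached target in 4 moves.

Answer: 4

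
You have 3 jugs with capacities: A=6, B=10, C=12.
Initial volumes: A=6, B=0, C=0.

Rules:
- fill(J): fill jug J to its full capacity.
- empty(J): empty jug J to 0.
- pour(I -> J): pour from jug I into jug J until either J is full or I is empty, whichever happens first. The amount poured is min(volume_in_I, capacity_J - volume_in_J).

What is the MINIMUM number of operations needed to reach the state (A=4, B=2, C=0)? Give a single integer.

BFS from (A=6, B=0, C=0). One shortest path:
  1. fill(B) -> (A=6 B=10 C=0)
  2. pour(B -> C) -> (A=6 B=0 C=10)
  3. pour(A -> C) -> (A=4 B=0 C=12)
  4. pour(C -> B) -> (A=4 B=10 C=2)
  5. empty(B) -> (A=4 B=0 C=2)
  6. pour(C -> B) -> (A=4 B=2 C=0)
Reached target in 6 moves.

Answer: 6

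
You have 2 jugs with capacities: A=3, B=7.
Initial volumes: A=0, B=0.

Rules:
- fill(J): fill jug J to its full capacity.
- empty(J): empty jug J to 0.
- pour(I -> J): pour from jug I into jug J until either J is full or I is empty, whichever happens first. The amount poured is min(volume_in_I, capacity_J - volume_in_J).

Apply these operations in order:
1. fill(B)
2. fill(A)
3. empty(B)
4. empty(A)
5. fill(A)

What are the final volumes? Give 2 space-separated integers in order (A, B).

Answer: 3 0

Derivation:
Step 1: fill(B) -> (A=0 B=7)
Step 2: fill(A) -> (A=3 B=7)
Step 3: empty(B) -> (A=3 B=0)
Step 4: empty(A) -> (A=0 B=0)
Step 5: fill(A) -> (A=3 B=0)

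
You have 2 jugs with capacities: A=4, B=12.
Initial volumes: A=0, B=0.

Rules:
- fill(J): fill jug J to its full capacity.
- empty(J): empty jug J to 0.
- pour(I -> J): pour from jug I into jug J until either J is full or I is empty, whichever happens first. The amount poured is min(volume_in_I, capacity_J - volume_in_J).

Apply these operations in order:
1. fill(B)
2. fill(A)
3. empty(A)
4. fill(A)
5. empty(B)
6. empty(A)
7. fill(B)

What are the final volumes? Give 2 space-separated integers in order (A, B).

Step 1: fill(B) -> (A=0 B=12)
Step 2: fill(A) -> (A=4 B=12)
Step 3: empty(A) -> (A=0 B=12)
Step 4: fill(A) -> (A=4 B=12)
Step 5: empty(B) -> (A=4 B=0)
Step 6: empty(A) -> (A=0 B=0)
Step 7: fill(B) -> (A=0 B=12)

Answer: 0 12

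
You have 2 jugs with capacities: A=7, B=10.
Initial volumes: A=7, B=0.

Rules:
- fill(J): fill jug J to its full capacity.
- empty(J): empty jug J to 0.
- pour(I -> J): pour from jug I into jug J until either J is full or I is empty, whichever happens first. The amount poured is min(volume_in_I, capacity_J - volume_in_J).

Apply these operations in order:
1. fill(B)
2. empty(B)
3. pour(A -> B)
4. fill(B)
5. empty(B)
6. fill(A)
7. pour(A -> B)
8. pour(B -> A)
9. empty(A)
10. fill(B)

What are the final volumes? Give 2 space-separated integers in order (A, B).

Answer: 0 10

Derivation:
Step 1: fill(B) -> (A=7 B=10)
Step 2: empty(B) -> (A=7 B=0)
Step 3: pour(A -> B) -> (A=0 B=7)
Step 4: fill(B) -> (A=0 B=10)
Step 5: empty(B) -> (A=0 B=0)
Step 6: fill(A) -> (A=7 B=0)
Step 7: pour(A -> B) -> (A=0 B=7)
Step 8: pour(B -> A) -> (A=7 B=0)
Step 9: empty(A) -> (A=0 B=0)
Step 10: fill(B) -> (A=0 B=10)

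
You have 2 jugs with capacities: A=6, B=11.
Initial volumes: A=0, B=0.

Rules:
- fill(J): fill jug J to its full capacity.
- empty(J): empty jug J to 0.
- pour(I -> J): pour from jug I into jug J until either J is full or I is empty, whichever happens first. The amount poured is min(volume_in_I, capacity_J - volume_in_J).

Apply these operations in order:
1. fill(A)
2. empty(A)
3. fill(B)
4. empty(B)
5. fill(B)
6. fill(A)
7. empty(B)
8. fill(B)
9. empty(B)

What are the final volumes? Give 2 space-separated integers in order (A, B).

Answer: 6 0

Derivation:
Step 1: fill(A) -> (A=6 B=0)
Step 2: empty(A) -> (A=0 B=0)
Step 3: fill(B) -> (A=0 B=11)
Step 4: empty(B) -> (A=0 B=0)
Step 5: fill(B) -> (A=0 B=11)
Step 6: fill(A) -> (A=6 B=11)
Step 7: empty(B) -> (A=6 B=0)
Step 8: fill(B) -> (A=6 B=11)
Step 9: empty(B) -> (A=6 B=0)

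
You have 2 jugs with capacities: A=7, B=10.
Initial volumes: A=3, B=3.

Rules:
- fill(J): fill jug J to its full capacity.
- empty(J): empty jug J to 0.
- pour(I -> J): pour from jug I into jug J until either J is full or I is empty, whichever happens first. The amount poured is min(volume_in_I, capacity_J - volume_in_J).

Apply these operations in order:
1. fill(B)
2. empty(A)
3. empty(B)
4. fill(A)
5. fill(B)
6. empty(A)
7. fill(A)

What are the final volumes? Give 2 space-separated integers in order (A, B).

Answer: 7 10

Derivation:
Step 1: fill(B) -> (A=3 B=10)
Step 2: empty(A) -> (A=0 B=10)
Step 3: empty(B) -> (A=0 B=0)
Step 4: fill(A) -> (A=7 B=0)
Step 5: fill(B) -> (A=7 B=10)
Step 6: empty(A) -> (A=0 B=10)
Step 7: fill(A) -> (A=7 B=10)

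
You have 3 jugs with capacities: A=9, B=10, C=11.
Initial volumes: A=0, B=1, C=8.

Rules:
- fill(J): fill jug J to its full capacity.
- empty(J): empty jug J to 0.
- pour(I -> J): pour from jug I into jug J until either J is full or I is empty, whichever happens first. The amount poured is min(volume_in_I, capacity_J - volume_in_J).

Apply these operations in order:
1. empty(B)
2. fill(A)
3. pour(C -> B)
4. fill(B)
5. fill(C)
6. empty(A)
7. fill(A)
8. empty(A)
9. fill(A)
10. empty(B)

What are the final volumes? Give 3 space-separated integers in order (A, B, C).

Step 1: empty(B) -> (A=0 B=0 C=8)
Step 2: fill(A) -> (A=9 B=0 C=8)
Step 3: pour(C -> B) -> (A=9 B=8 C=0)
Step 4: fill(B) -> (A=9 B=10 C=0)
Step 5: fill(C) -> (A=9 B=10 C=11)
Step 6: empty(A) -> (A=0 B=10 C=11)
Step 7: fill(A) -> (A=9 B=10 C=11)
Step 8: empty(A) -> (A=0 B=10 C=11)
Step 9: fill(A) -> (A=9 B=10 C=11)
Step 10: empty(B) -> (A=9 B=0 C=11)

Answer: 9 0 11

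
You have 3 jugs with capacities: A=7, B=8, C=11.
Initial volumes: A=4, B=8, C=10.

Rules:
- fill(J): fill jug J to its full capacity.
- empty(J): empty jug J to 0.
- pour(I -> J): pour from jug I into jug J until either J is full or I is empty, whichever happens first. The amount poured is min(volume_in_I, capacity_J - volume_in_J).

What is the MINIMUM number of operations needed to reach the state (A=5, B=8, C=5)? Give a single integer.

Answer: 7

Derivation:
BFS from (A=4, B=8, C=10). One shortest path:
  1. pour(B -> A) -> (A=7 B=5 C=10)
  2. pour(A -> C) -> (A=6 B=5 C=11)
  3. empty(C) -> (A=6 B=5 C=0)
  4. pour(B -> C) -> (A=6 B=0 C=5)
  5. pour(A -> B) -> (A=0 B=6 C=5)
  6. fill(A) -> (A=7 B=6 C=5)
  7. pour(A -> B) -> (A=5 B=8 C=5)
Reached target in 7 moves.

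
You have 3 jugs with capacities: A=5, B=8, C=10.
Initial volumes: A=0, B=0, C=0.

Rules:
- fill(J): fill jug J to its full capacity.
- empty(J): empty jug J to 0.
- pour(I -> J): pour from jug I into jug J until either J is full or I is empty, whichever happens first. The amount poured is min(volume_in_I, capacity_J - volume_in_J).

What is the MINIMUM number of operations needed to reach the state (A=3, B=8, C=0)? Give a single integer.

BFS from (A=0, B=0, C=0). One shortest path:
  1. fill(B) -> (A=0 B=8 C=0)
  2. pour(B -> A) -> (A=5 B=3 C=0)
  3. empty(A) -> (A=0 B=3 C=0)
  4. pour(B -> A) -> (A=3 B=0 C=0)
  5. fill(B) -> (A=3 B=8 C=0)
Reached target in 5 moves.

Answer: 5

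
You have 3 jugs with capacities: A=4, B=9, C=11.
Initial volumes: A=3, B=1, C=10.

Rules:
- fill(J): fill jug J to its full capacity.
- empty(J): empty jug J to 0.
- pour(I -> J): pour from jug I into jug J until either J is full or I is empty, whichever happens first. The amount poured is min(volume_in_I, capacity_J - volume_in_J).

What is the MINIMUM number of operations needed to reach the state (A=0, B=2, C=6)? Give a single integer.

Answer: 7

Derivation:
BFS from (A=3, B=1, C=10). One shortest path:
  1. empty(B) -> (A=3 B=0 C=10)
  2. pour(A -> C) -> (A=2 B=0 C=11)
  3. pour(C -> B) -> (A=2 B=9 C=2)
  4. empty(B) -> (A=2 B=0 C=2)
  5. pour(A -> B) -> (A=0 B=2 C=2)
  6. fill(A) -> (A=4 B=2 C=2)
  7. pour(A -> C) -> (A=0 B=2 C=6)
Reached target in 7 moves.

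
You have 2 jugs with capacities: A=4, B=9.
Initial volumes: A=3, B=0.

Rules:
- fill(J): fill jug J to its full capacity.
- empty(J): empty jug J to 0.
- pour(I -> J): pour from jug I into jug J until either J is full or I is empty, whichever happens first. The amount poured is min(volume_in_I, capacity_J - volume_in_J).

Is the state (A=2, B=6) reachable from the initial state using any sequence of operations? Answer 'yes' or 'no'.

BFS explored all 26 reachable states.
Reachable set includes: (0,0), (0,1), (0,2), (0,3), (0,4), (0,5), (0,6), (0,7), (0,8), (0,9), (1,0), (1,9) ...
Target (A=2, B=6) not in reachable set → no.

Answer: no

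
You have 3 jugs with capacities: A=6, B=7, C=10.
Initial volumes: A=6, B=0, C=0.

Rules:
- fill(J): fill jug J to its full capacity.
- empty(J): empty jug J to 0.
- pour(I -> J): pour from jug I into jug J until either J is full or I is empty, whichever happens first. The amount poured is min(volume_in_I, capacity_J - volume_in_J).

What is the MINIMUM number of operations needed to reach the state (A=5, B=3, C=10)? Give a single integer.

BFS from (A=6, B=0, C=0). One shortest path:
  1. pour(A -> B) -> (A=0 B=6 C=0)
  2. fill(A) -> (A=6 B=6 C=0)
  3. pour(A -> C) -> (A=0 B=6 C=6)
  4. fill(A) -> (A=6 B=6 C=6)
  5. pour(A -> B) -> (A=5 B=7 C=6)
  6. pour(B -> C) -> (A=5 B=3 C=10)
Reached target in 6 moves.

Answer: 6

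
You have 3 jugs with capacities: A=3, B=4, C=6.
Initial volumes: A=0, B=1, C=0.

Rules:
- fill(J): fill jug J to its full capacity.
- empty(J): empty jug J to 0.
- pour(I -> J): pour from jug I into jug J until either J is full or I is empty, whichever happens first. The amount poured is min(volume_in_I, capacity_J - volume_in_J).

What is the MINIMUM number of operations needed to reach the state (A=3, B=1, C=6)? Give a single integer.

BFS from (A=0, B=1, C=0). One shortest path:
  1. fill(A) -> (A=3 B=1 C=0)
  2. fill(C) -> (A=3 B=1 C=6)
Reached target in 2 moves.

Answer: 2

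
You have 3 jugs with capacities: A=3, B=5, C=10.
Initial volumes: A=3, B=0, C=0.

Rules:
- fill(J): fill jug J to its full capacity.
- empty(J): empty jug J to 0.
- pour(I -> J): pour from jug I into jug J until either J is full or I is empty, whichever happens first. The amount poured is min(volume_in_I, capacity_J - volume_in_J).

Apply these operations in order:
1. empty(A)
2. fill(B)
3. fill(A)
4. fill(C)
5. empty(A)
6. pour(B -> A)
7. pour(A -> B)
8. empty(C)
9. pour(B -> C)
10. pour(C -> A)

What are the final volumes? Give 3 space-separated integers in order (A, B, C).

Answer: 3 0 2

Derivation:
Step 1: empty(A) -> (A=0 B=0 C=0)
Step 2: fill(B) -> (A=0 B=5 C=0)
Step 3: fill(A) -> (A=3 B=5 C=0)
Step 4: fill(C) -> (A=3 B=5 C=10)
Step 5: empty(A) -> (A=0 B=5 C=10)
Step 6: pour(B -> A) -> (A=3 B=2 C=10)
Step 7: pour(A -> B) -> (A=0 B=5 C=10)
Step 8: empty(C) -> (A=0 B=5 C=0)
Step 9: pour(B -> C) -> (A=0 B=0 C=5)
Step 10: pour(C -> A) -> (A=3 B=0 C=2)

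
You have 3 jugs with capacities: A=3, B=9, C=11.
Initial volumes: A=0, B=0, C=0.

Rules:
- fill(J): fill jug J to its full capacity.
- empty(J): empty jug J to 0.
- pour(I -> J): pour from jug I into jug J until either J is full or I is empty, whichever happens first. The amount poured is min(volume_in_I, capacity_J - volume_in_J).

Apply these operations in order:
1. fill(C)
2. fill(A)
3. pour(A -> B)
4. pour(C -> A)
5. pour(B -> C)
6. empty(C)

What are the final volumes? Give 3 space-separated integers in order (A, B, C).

Step 1: fill(C) -> (A=0 B=0 C=11)
Step 2: fill(A) -> (A=3 B=0 C=11)
Step 3: pour(A -> B) -> (A=0 B=3 C=11)
Step 4: pour(C -> A) -> (A=3 B=3 C=8)
Step 5: pour(B -> C) -> (A=3 B=0 C=11)
Step 6: empty(C) -> (A=3 B=0 C=0)

Answer: 3 0 0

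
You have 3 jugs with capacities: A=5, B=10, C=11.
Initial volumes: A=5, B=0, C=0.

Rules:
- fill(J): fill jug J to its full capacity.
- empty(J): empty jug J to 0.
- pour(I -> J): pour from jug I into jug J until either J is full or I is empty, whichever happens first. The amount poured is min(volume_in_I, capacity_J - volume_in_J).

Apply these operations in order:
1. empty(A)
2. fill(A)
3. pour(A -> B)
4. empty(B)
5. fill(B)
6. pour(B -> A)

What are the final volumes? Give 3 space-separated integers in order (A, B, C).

Step 1: empty(A) -> (A=0 B=0 C=0)
Step 2: fill(A) -> (A=5 B=0 C=0)
Step 3: pour(A -> B) -> (A=0 B=5 C=0)
Step 4: empty(B) -> (A=0 B=0 C=0)
Step 5: fill(B) -> (A=0 B=10 C=0)
Step 6: pour(B -> A) -> (A=5 B=5 C=0)

Answer: 5 5 0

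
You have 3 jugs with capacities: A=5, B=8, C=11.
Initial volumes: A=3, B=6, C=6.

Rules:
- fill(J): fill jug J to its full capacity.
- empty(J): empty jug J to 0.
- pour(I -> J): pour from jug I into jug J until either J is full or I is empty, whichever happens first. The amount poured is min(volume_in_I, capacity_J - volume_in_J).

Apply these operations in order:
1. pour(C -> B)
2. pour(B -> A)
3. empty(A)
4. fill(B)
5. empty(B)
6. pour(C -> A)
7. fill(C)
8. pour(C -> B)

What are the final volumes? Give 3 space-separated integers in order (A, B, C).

Step 1: pour(C -> B) -> (A=3 B=8 C=4)
Step 2: pour(B -> A) -> (A=5 B=6 C=4)
Step 3: empty(A) -> (A=0 B=6 C=4)
Step 4: fill(B) -> (A=0 B=8 C=4)
Step 5: empty(B) -> (A=0 B=0 C=4)
Step 6: pour(C -> A) -> (A=4 B=0 C=0)
Step 7: fill(C) -> (A=4 B=0 C=11)
Step 8: pour(C -> B) -> (A=4 B=8 C=3)

Answer: 4 8 3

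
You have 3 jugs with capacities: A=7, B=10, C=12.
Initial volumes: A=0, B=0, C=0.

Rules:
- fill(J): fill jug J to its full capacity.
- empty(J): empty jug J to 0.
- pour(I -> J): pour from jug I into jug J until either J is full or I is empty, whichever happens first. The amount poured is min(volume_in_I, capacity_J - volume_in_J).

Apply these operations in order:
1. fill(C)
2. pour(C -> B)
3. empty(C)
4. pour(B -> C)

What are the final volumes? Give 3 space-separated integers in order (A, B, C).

Step 1: fill(C) -> (A=0 B=0 C=12)
Step 2: pour(C -> B) -> (A=0 B=10 C=2)
Step 3: empty(C) -> (A=0 B=10 C=0)
Step 4: pour(B -> C) -> (A=0 B=0 C=10)

Answer: 0 0 10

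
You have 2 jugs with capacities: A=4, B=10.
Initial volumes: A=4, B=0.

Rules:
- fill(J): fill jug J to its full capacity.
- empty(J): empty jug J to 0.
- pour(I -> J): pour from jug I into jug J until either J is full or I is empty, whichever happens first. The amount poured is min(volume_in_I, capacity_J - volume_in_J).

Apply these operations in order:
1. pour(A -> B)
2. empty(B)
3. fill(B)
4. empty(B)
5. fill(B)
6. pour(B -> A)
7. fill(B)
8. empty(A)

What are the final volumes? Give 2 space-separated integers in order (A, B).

Step 1: pour(A -> B) -> (A=0 B=4)
Step 2: empty(B) -> (A=0 B=0)
Step 3: fill(B) -> (A=0 B=10)
Step 4: empty(B) -> (A=0 B=0)
Step 5: fill(B) -> (A=0 B=10)
Step 6: pour(B -> A) -> (A=4 B=6)
Step 7: fill(B) -> (A=4 B=10)
Step 8: empty(A) -> (A=0 B=10)

Answer: 0 10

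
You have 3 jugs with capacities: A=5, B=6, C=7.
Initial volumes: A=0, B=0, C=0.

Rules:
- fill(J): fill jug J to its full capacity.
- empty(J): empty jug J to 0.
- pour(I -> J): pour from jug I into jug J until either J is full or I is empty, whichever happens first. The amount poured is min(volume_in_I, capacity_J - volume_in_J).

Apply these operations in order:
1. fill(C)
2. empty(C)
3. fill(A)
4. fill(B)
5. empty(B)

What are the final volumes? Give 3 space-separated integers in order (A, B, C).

Answer: 5 0 0

Derivation:
Step 1: fill(C) -> (A=0 B=0 C=7)
Step 2: empty(C) -> (A=0 B=0 C=0)
Step 3: fill(A) -> (A=5 B=0 C=0)
Step 4: fill(B) -> (A=5 B=6 C=0)
Step 5: empty(B) -> (A=5 B=0 C=0)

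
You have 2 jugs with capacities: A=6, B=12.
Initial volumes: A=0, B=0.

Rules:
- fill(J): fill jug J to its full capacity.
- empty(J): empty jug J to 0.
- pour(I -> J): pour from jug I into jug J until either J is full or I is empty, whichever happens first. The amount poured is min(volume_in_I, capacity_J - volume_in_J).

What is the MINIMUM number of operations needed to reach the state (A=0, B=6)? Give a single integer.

Answer: 2

Derivation:
BFS from (A=0, B=0). One shortest path:
  1. fill(A) -> (A=6 B=0)
  2. pour(A -> B) -> (A=0 B=6)
Reached target in 2 moves.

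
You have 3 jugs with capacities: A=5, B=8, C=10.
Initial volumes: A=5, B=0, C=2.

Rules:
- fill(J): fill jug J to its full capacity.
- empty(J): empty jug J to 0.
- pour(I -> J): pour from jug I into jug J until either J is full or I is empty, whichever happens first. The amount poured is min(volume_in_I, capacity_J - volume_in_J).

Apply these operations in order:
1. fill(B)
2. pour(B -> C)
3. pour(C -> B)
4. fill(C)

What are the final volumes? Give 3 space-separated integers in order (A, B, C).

Answer: 5 8 10

Derivation:
Step 1: fill(B) -> (A=5 B=8 C=2)
Step 2: pour(B -> C) -> (A=5 B=0 C=10)
Step 3: pour(C -> B) -> (A=5 B=8 C=2)
Step 4: fill(C) -> (A=5 B=8 C=10)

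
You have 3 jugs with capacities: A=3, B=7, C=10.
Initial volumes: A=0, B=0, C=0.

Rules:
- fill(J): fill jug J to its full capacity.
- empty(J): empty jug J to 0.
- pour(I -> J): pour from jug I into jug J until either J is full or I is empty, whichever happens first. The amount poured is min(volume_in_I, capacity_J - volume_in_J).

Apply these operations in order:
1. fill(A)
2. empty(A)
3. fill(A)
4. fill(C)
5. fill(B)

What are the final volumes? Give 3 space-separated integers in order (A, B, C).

Answer: 3 7 10

Derivation:
Step 1: fill(A) -> (A=3 B=0 C=0)
Step 2: empty(A) -> (A=0 B=0 C=0)
Step 3: fill(A) -> (A=3 B=0 C=0)
Step 4: fill(C) -> (A=3 B=0 C=10)
Step 5: fill(B) -> (A=3 B=7 C=10)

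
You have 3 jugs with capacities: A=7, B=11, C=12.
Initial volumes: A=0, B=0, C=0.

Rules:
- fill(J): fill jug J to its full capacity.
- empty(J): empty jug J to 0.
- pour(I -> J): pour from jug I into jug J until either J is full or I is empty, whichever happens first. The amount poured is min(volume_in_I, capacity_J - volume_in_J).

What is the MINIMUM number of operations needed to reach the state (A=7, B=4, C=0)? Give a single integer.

Answer: 2

Derivation:
BFS from (A=0, B=0, C=0). One shortest path:
  1. fill(B) -> (A=0 B=11 C=0)
  2. pour(B -> A) -> (A=7 B=4 C=0)
Reached target in 2 moves.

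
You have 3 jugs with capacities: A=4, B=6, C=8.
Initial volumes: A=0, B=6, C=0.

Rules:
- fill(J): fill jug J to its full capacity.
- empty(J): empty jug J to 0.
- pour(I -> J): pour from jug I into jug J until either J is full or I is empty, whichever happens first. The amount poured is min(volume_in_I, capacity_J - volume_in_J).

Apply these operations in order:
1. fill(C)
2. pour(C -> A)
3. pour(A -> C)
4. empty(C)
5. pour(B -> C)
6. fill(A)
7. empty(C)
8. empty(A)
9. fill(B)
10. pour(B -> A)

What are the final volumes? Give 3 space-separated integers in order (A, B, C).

Answer: 4 2 0

Derivation:
Step 1: fill(C) -> (A=0 B=6 C=8)
Step 2: pour(C -> A) -> (A=4 B=6 C=4)
Step 3: pour(A -> C) -> (A=0 B=6 C=8)
Step 4: empty(C) -> (A=0 B=6 C=0)
Step 5: pour(B -> C) -> (A=0 B=0 C=6)
Step 6: fill(A) -> (A=4 B=0 C=6)
Step 7: empty(C) -> (A=4 B=0 C=0)
Step 8: empty(A) -> (A=0 B=0 C=0)
Step 9: fill(B) -> (A=0 B=6 C=0)
Step 10: pour(B -> A) -> (A=4 B=2 C=0)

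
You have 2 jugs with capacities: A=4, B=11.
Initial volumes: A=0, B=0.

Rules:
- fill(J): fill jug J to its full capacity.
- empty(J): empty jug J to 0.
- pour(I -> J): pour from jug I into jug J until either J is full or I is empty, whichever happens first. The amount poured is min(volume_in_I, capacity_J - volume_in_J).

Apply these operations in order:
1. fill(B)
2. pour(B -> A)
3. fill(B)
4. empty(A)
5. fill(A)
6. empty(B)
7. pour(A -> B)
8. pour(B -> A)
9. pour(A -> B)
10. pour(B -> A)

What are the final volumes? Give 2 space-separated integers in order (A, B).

Step 1: fill(B) -> (A=0 B=11)
Step 2: pour(B -> A) -> (A=4 B=7)
Step 3: fill(B) -> (A=4 B=11)
Step 4: empty(A) -> (A=0 B=11)
Step 5: fill(A) -> (A=4 B=11)
Step 6: empty(B) -> (A=4 B=0)
Step 7: pour(A -> B) -> (A=0 B=4)
Step 8: pour(B -> A) -> (A=4 B=0)
Step 9: pour(A -> B) -> (A=0 B=4)
Step 10: pour(B -> A) -> (A=4 B=0)

Answer: 4 0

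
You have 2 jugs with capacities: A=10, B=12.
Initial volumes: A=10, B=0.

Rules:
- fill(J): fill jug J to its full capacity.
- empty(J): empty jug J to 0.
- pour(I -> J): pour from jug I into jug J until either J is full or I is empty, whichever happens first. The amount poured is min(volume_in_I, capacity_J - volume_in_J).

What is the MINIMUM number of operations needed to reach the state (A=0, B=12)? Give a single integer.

Answer: 2

Derivation:
BFS from (A=10, B=0). One shortest path:
  1. empty(A) -> (A=0 B=0)
  2. fill(B) -> (A=0 B=12)
Reached target in 2 moves.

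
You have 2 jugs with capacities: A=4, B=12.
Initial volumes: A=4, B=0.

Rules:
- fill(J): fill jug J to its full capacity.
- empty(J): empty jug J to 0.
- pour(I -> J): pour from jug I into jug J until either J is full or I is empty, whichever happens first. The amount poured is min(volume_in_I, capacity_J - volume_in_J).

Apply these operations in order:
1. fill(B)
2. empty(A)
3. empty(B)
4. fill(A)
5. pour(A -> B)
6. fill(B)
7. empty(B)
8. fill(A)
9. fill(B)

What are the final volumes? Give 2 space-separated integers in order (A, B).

Answer: 4 12

Derivation:
Step 1: fill(B) -> (A=4 B=12)
Step 2: empty(A) -> (A=0 B=12)
Step 3: empty(B) -> (A=0 B=0)
Step 4: fill(A) -> (A=4 B=0)
Step 5: pour(A -> B) -> (A=0 B=4)
Step 6: fill(B) -> (A=0 B=12)
Step 7: empty(B) -> (A=0 B=0)
Step 8: fill(A) -> (A=4 B=0)
Step 9: fill(B) -> (A=4 B=12)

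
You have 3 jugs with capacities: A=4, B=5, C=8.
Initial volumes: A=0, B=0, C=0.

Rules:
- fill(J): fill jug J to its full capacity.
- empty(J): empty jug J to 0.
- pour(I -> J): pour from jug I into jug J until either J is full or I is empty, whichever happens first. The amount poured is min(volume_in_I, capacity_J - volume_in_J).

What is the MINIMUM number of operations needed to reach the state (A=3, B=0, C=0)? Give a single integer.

BFS from (A=0, B=0, C=0). One shortest path:
  1. fill(C) -> (A=0 B=0 C=8)
  2. pour(C -> B) -> (A=0 B=5 C=3)
  3. empty(B) -> (A=0 B=0 C=3)
  4. pour(C -> A) -> (A=3 B=0 C=0)
Reached target in 4 moves.

Answer: 4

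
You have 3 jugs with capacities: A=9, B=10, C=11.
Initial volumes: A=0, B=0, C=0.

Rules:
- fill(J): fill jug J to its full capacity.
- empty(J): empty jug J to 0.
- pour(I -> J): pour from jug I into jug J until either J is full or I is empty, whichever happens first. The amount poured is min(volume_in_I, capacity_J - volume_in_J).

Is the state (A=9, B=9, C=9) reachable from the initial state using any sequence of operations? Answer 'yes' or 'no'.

BFS from (A=0, B=0, C=0):
  1. fill(A) -> (A=9 B=0 C=0)
  2. pour(A -> B) -> (A=0 B=9 C=0)
  3. fill(A) -> (A=9 B=9 C=0)
  4. pour(A -> C) -> (A=0 B=9 C=9)
  5. fill(A) -> (A=9 B=9 C=9)
Target reached → yes.

Answer: yes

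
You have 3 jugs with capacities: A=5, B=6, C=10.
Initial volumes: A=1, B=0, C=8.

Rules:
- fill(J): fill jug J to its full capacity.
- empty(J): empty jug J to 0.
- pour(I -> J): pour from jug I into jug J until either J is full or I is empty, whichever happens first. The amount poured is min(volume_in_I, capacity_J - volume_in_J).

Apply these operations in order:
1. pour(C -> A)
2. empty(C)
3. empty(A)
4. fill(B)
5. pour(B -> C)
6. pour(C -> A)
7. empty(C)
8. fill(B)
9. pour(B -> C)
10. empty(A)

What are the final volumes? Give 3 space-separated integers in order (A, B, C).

Answer: 0 0 6

Derivation:
Step 1: pour(C -> A) -> (A=5 B=0 C=4)
Step 2: empty(C) -> (A=5 B=0 C=0)
Step 3: empty(A) -> (A=0 B=0 C=0)
Step 4: fill(B) -> (A=0 B=6 C=0)
Step 5: pour(B -> C) -> (A=0 B=0 C=6)
Step 6: pour(C -> A) -> (A=5 B=0 C=1)
Step 7: empty(C) -> (A=5 B=0 C=0)
Step 8: fill(B) -> (A=5 B=6 C=0)
Step 9: pour(B -> C) -> (A=5 B=0 C=6)
Step 10: empty(A) -> (A=0 B=0 C=6)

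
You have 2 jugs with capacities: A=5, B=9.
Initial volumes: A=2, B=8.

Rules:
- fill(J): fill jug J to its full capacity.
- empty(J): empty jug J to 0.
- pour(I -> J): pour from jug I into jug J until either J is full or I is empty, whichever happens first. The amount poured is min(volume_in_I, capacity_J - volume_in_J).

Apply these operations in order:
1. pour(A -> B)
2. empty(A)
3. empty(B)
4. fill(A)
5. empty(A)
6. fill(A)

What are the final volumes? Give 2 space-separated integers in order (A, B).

Step 1: pour(A -> B) -> (A=1 B=9)
Step 2: empty(A) -> (A=0 B=9)
Step 3: empty(B) -> (A=0 B=0)
Step 4: fill(A) -> (A=5 B=0)
Step 5: empty(A) -> (A=0 B=0)
Step 6: fill(A) -> (A=5 B=0)

Answer: 5 0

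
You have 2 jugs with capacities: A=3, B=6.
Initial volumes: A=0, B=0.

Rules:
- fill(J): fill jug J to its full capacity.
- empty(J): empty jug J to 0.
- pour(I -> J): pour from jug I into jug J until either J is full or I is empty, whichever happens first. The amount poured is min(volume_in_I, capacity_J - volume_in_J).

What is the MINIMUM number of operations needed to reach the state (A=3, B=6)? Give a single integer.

Answer: 2

Derivation:
BFS from (A=0, B=0). One shortest path:
  1. fill(A) -> (A=3 B=0)
  2. fill(B) -> (A=3 B=6)
Reached target in 2 moves.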